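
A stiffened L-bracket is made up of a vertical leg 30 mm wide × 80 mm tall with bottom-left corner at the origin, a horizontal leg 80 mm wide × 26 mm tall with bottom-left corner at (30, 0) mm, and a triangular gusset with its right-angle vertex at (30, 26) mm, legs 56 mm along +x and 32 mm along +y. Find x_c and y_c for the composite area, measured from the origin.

x_c = 41.89 mm, y_c = 29.00 mm

vertical leg: A = 30 × 80 = 2400.00, centroid at (15.00, 40.00).
horizontal leg: A = 80 × 26 = 2080.00, centroid at (70.00, 13.00).
gusset: A = ½·56·32 = 896.00, centroid at (48.67, 36.67).
ΣA = 5376.00 mm², ΣAx_c = 225205.33 mm³, ΣAy_c = 155893.33 mm³.
x_c = 225205.33/5376.00 = 41.89 mm; y_c = 155893.33/5376.00 = 29.00 mm.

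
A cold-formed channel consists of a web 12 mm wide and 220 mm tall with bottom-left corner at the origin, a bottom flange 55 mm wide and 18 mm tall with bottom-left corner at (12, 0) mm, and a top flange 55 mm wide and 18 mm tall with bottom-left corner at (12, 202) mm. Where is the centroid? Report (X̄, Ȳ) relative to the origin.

web: A = 12 × 220 = 2640.00, centroid at (6.00, 110.00).
bottom flange: A = 55 × 18 = 990.00, centroid at (39.50, 9.00).
top flange: A = 55 × 18 = 990.00, centroid at (39.50, 211.00).
ΣA = 4620.00 mm², ΣAX̄ = 94050.00 mm³, ΣAȲ = 508200.00 mm³.
X̄ = 94050.00/4620.00 = 20.36 mm; Ȳ = 508200.00/4620.00 = 110.00 mm.

X̄ = 20.36 mm, Ȳ = 110.00 mm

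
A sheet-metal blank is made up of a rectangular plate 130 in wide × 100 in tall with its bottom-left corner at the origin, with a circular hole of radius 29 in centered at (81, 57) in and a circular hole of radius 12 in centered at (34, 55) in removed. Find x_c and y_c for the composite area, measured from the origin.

x_c = 62.15 in, y_c = 47.90 in

plate: A = 130 × 100 = 13000.00, centroid at (65.00, 50.00).
hole 1: A = −π·29² = -2642.08, centroid at (81.00, 57.00).
hole 2: A = −π·12² = -452.39, centroid at (34.00, 55.00).
ΣA = 9905.53 in²
ΣAx_c = (13000.00)(65.00) + (-2642.08)(81.00) + (-452.39)(34.00) = 615610.33 in³
ΣAy_c = (13000.00)(50.00) + (-2642.08)(57.00) + (-452.39)(55.00) = 474520.06 in³
x_c = 615610.33 / 9905.53 = 62.15 in
y_c = 474520.06 / 9905.53 = 47.90 in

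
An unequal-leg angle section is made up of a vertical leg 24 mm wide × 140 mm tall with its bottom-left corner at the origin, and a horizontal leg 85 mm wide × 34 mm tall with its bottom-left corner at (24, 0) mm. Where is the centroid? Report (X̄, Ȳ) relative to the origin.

vertical leg: A = 24 × 140 = 3360.00, centroid at (12.00, 70.00).
horizontal leg: A = 85 × 34 = 2890.00, centroid at (66.50, 17.00).
ΣA = 6250.00 mm², ΣAX̄ = 232505.00 mm³, ΣAȲ = 284330.00 mm³.
X̄ = 232505.00/6250.00 = 37.20 mm; Ȳ = 284330.00/6250.00 = 45.49 mm.

X̄ = 37.20 mm, Ȳ = 45.49 mm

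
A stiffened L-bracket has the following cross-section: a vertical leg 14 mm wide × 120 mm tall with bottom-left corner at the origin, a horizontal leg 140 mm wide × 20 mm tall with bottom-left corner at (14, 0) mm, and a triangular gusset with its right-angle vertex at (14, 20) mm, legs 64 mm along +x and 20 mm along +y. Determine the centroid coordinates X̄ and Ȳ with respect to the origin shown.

X̄ = 52.65 mm, Ȳ = 28.49 mm

Part | A | x̄ᵢ | ȳᵢ | A·x̄ᵢ | A·ȳᵢ
vertical leg | 1680.00 | 7.00 | 60.00 | 11760.00 | 100800.00
horizontal leg | 2800.00 | 84.00 | 10.00 | 235200.00 | 28000.00
gusset | 640.00 | 35.33 | 26.67 | 22613.33 | 17066.67
Σ | 5120.00 |  |  | 269573.33 | 145866.67
X̄ = 269573.33 / 5120.00 = 52.65 mm
Ȳ = 145866.67 / 5120.00 = 28.49 mm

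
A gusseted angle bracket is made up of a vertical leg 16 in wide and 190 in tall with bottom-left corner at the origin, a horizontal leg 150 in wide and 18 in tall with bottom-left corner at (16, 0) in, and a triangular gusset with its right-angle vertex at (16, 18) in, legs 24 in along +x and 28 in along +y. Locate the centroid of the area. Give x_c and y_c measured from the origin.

x_c = 45.77 in, y_c = 53.04 in

vertical leg: A = 16 × 190 = 3040.00, centroid at (8.00, 95.00).
horizontal leg: A = 150 × 18 = 2700.00, centroid at (91.00, 9.00).
gusset: A = ½·24·28 = 336.00, centroid at (24.00, 27.33).
ΣA = 6076.00 in², ΣAx_c = 278084.00 in³, ΣAy_c = 322284.00 in³.
x_c = 278084.00/6076.00 = 45.77 in; y_c = 322284.00/6076.00 = 53.04 in.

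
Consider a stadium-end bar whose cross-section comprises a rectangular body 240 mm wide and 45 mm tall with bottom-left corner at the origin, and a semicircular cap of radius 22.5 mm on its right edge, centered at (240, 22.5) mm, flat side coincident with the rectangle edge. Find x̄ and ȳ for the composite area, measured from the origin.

x̄ = 128.88 mm, ȳ = 22.50 mm

Part | A | x̄ᵢ | ȳᵢ | A·x̄ᵢ | A·ȳᵢ
rectangular body | 10800.00 | 120.00 | 22.50 | 1296000.00 | 243000.00
semicircular end | 795.22 | 249.55 | 22.50 | 198445.50 | 17892.35
Σ | 11595.22 |  |  | 1494445.50 | 260892.35
x̄ = 1494445.50 / 11595.22 = 128.88 mm
ȳ = 260892.35 / 11595.22 = 22.50 mm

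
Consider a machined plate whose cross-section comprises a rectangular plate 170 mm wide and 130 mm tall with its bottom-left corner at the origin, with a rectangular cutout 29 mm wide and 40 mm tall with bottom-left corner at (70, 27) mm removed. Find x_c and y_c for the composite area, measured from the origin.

Part | A | x̄ᵢ | ȳᵢ | A·x̄ᵢ | A·ȳᵢ
plate | 22100.00 | 85.00 | 65.00 | 1878500.00 | 1436500.00
hole | -1160.00 | 84.50 | 47.00 | -98020.00 | -54520.00
Σ | 20940.00 |  |  | 1780480.00 | 1381980.00
x_c = 1780480.00 / 20940.00 = 85.03 mm
y_c = 1381980.00 / 20940.00 = 66.00 mm

x_c = 85.03 mm, y_c = 66.00 mm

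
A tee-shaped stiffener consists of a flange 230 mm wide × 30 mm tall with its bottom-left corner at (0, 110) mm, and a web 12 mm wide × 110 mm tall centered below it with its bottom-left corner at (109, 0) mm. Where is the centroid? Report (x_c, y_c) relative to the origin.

x_c = 115.00 mm, y_c = 113.76 mm

web: A = 12 × 110 = 1320.00, centroid at (115.00, 55.00).
flange: A = 230 × 30 = 6900.00, centroid at (115.00, 125.00).
ΣA = 8220.00 mm², ΣAx_c = 945300.00 mm³, ΣAy_c = 935100.00 mm³.
x_c = 945300.00/8220.00 = 115.00 mm; y_c = 935100.00/8220.00 = 113.76 mm.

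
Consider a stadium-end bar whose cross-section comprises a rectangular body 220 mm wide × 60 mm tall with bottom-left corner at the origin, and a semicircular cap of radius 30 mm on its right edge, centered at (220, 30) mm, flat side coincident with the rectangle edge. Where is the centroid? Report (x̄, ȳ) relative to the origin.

Part | A | x̄ᵢ | ȳᵢ | A·x̄ᵢ | A·ȳᵢ
rectangular body | 13200.00 | 110.00 | 30.00 | 1452000.00 | 396000.00
semicircular end | 1413.72 | 232.73 | 30.00 | 329017.67 | 42411.50
Σ | 14613.72 |  |  | 1781017.67 | 438411.50
x̄ = 1781017.67 / 14613.72 = 121.87 mm
ȳ = 438411.50 / 14613.72 = 30.00 mm

x̄ = 121.87 mm, ȳ = 30.00 mm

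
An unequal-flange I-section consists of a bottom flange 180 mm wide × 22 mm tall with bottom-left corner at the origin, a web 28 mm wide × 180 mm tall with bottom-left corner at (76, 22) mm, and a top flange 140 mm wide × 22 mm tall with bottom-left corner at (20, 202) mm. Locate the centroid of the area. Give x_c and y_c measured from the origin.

x_c = 90.00 mm, y_c = 104.64 mm

Part | A | x̄ᵢ | ȳᵢ | A·x̄ᵢ | A·ȳᵢ
bottom flange | 3960.00 | 90.00 | 11.00 | 356400.00 | 43560.00
web | 5040.00 | 90.00 | 112.00 | 453600.00 | 564480.00
top flange | 3080.00 | 90.00 | 213.00 | 277200.00 | 656040.00
Σ | 12080.00 |  |  | 1087200.00 | 1264080.00
x_c = 1087200.00 / 12080.00 = 90.00 mm
y_c = 1264080.00 / 12080.00 = 104.64 mm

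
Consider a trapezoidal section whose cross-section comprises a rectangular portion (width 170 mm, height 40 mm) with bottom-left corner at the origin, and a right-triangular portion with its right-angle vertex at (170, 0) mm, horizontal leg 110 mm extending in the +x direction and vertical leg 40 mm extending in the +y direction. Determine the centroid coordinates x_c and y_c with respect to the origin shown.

rectangular portion: A = 170 × 40 = 6800.00, centroid at (85.00, 20.00).
triangular portion: A = ½·110·40 = 2200.00, centroid at (206.67, 13.33).
ΣA = 9000.00 mm²
ΣAx_c = (6800.00)(85.00) + (2200.00)(206.67) = 1032666.67 mm³
ΣAy_c = (6800.00)(20.00) + (2200.00)(13.33) = 165333.33 mm³
x_c = 1032666.67 / 9000.00 = 114.74 mm
y_c = 165333.33 / 9000.00 = 18.37 mm

x_c = 114.74 mm, y_c = 18.37 mm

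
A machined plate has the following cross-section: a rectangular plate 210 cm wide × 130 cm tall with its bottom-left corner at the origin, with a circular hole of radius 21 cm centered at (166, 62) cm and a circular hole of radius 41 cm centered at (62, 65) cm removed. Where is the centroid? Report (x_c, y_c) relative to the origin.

plate: A = 210 × 130 = 27300.00, centroid at (105.00, 65.00).
hole 1: A = −π·21² = -1385.44, centroid at (166.00, 62.00).
hole 2: A = −π·41² = -5281.02, centroid at (62.00, 65.00).
ΣA = 20633.54 cm², ΣAx_c = 2309093.50 cm³, ΣAy_c = 1345336.45 cm³.
x_c = 2309093.50/20633.54 = 111.91 cm; y_c = 1345336.45/20633.54 = 65.20 cm.

x_c = 111.91 cm, y_c = 65.20 cm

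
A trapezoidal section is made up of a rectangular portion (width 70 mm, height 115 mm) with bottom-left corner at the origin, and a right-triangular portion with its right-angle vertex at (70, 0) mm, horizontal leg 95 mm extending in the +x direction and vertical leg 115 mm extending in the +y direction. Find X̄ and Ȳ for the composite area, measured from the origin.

rectangular portion: A = 70 × 115 = 8050.00, centroid at (35.00, 57.50).
triangular portion: A = ½·95·115 = 5462.50, centroid at (101.67, 38.33).
ΣA = 13512.50 mm², ΣAX̄ = 837104.17 mm³, ΣAȲ = 672270.83 mm³.
X̄ = 837104.17/13512.50 = 61.95 mm; Ȳ = 672270.83/13512.50 = 49.75 mm.

X̄ = 61.95 mm, Ȳ = 49.75 mm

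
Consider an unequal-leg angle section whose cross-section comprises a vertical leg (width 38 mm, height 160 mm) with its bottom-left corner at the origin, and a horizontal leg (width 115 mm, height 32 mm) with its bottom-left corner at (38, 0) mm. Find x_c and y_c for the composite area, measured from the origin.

x_c = 47.84 mm, y_c = 55.87 mm

Part | A | x̄ᵢ | ȳᵢ | A·x̄ᵢ | A·ȳᵢ
vertical leg | 6080.00 | 19.00 | 80.00 | 115520.00 | 486400.00
horizontal leg | 3680.00 | 95.50 | 16.00 | 351440.00 | 58880.00
Σ | 9760.00 |  |  | 466960.00 | 545280.00
x_c = 466960.00 / 9760.00 = 47.84 mm
y_c = 545280.00 / 9760.00 = 55.87 mm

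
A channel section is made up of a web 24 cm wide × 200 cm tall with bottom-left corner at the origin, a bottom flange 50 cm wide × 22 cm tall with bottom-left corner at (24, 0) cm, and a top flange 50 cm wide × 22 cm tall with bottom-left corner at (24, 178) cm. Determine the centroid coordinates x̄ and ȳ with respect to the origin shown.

x̄ = 23.63 cm, ȳ = 100.00 cm

web: A = 24 × 200 = 4800.00, centroid at (12.00, 100.00).
bottom flange: A = 50 × 22 = 1100.00, centroid at (49.00, 11.00).
top flange: A = 50 × 22 = 1100.00, centroid at (49.00, 189.00).
ΣA = 7000.00 cm²
ΣAx̄ = (4800.00)(12.00) + (1100.00)(49.00) + (1100.00)(49.00) = 165400.00 cm³
ΣAȳ = (4800.00)(100.00) + (1100.00)(11.00) + (1100.00)(189.00) = 700000.00 cm³
x̄ = 165400.00 / 7000.00 = 23.63 cm
ȳ = 700000.00 / 7000.00 = 100.00 cm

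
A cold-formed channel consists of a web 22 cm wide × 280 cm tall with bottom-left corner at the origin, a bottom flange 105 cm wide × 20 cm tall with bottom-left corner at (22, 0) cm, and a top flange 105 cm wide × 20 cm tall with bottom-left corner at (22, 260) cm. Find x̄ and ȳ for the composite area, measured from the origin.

x̄ = 36.74 cm, ȳ = 140.00 cm

web: A = 22 × 280 = 6160.00, centroid at (11.00, 140.00).
bottom flange: A = 105 × 20 = 2100.00, centroid at (74.50, 10.00).
top flange: A = 105 × 20 = 2100.00, centroid at (74.50, 270.00).
ΣA = 10360.00 cm², ΣAx̄ = 380660.00 cm³, ΣAȳ = 1450400.00 cm³.
x̄ = 380660.00/10360.00 = 36.74 cm; ȳ = 1450400.00/10360.00 = 140.00 cm.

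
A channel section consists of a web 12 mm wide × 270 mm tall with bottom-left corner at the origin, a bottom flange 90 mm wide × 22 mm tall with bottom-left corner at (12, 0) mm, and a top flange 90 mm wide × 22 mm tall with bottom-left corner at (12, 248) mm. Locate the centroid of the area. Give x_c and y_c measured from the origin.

x_c = 34.05 mm, y_c = 135.00 mm

web: A = 12 × 270 = 3240.00, centroid at (6.00, 135.00).
bottom flange: A = 90 × 22 = 1980.00, centroid at (57.00, 11.00).
top flange: A = 90 × 22 = 1980.00, centroid at (57.00, 259.00).
ΣA = 7200.00 mm²
ΣAx_c = (3240.00)(6.00) + (1980.00)(57.00) + (1980.00)(57.00) = 245160.00 mm³
ΣAy_c = (3240.00)(135.00) + (1980.00)(11.00) + (1980.00)(259.00) = 972000.00 mm³
x_c = 245160.00 / 7200.00 = 34.05 mm
y_c = 972000.00 / 7200.00 = 135.00 mm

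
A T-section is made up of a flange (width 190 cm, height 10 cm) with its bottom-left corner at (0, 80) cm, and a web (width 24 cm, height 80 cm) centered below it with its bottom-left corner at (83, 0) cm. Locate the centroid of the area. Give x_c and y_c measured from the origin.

web: A = 24 × 80 = 1920.00, centroid at (95.00, 40.00).
flange: A = 190 × 10 = 1900.00, centroid at (95.00, 85.00).
ΣA = 3820.00 cm²
ΣAx_c = (1920.00)(95.00) + (1900.00)(95.00) = 362900.00 cm³
ΣAy_c = (1920.00)(40.00) + (1900.00)(85.00) = 238300.00 cm³
x_c = 362900.00 / 3820.00 = 95.00 cm
y_c = 238300.00 / 3820.00 = 62.38 cm

x_c = 95.00 cm, y_c = 62.38 cm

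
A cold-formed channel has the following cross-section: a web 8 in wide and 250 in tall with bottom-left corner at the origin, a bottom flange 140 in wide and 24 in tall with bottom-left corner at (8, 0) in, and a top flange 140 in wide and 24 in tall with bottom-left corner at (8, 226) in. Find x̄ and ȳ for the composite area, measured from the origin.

x̄ = 61.03 in, ȳ = 125.00 in

Part | A | x̄ᵢ | ȳᵢ | A·x̄ᵢ | A·ȳᵢ
web | 2000.00 | 4.00 | 125.00 | 8000.00 | 250000.00
bottom flange | 3360.00 | 78.00 | 12.00 | 262080.00 | 40320.00
top flange | 3360.00 | 78.00 | 238.00 | 262080.00 | 799680.00
Σ | 8720.00 |  |  | 532160.00 | 1090000.00
x̄ = 532160.00 / 8720.00 = 61.03 in
ȳ = 1090000.00 / 8720.00 = 125.00 in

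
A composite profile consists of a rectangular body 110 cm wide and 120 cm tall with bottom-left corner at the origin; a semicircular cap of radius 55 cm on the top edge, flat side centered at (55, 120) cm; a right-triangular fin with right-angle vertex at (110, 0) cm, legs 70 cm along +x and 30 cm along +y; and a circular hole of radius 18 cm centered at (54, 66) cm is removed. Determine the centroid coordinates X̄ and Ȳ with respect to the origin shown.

X̄ = 59.63 cm, Ȳ = 78.76 cm

rectangular body: A = 110 × 120 = 13200.00, centroid at (55.00, 60.00).
semicircular top: A = ½π·55² = 4751.66, centroid at (55.00, 143.34).
triangular fin: A = ½·70·30 = 1050.00, centroid at (133.33, 10.00).
hole: A = −π·18² = -1017.88, centroid at (54.00, 66.00).
ΣA = 17983.78 cm², ΣAX̄ = 1072375.93 cm³, ΣAȲ = 1416435.92 cm³.
X̄ = 1072375.93/17983.78 = 59.63 cm; Ȳ = 1416435.92/17983.78 = 78.76 cm.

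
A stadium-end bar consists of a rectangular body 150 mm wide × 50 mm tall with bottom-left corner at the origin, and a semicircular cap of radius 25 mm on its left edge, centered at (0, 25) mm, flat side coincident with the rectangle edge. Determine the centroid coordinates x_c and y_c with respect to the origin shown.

x_c = 65.09 mm, y_c = 25.00 mm

Part | A | x̄ᵢ | ȳᵢ | A·x̄ᵢ | A·ȳᵢ
rectangular body | 7500.00 | 75.00 | 25.00 | 562500.00 | 187500.00
semicircular end | 981.75 | -10.61 | 25.00 | -10416.67 | 24543.69
Σ | 8481.75 |  |  | 552083.33 | 212043.69
x_c = 552083.33 / 8481.75 = 65.09 mm
y_c = 212043.69 / 8481.75 = 25.00 mm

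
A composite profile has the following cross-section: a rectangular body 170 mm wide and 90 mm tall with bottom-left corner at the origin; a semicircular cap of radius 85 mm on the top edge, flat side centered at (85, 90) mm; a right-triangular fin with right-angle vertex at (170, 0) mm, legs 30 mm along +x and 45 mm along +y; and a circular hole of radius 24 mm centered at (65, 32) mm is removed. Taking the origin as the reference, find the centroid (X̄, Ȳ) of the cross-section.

rectangular body: A = 170 × 90 = 15300.00, centroid at (85.00, 45.00).
semicircular top: A = ½π·85² = 11349.00, centroid at (85.00, 126.08).
triangular fin: A = ½·30·45 = 675.00, centroid at (180.00, 15.00).
hole: A = −π·24² = -1809.56, centroid at (65.00, 32.00).
ΣA = 25514.45 mm², ΣAX̄ = 2269044.07 mm³, ΣAȲ = 2071546.14 mm³.
X̄ = 2269044.07/25514.45 = 88.93 mm; Ȳ = 2071546.14/25514.45 = 81.19 mm.

X̄ = 88.93 mm, Ȳ = 81.19 mm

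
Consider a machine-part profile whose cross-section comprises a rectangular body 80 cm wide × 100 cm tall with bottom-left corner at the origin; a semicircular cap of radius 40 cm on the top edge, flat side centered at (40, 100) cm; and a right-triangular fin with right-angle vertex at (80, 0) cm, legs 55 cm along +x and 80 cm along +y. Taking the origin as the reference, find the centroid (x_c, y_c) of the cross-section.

Part | A | x̄ᵢ | ȳᵢ | A·x̄ᵢ | A·ȳᵢ
rectangular body | 8000.00 | 40.00 | 50.00 | 320000.00 | 400000.00
semicircular top | 2513.27 | 40.00 | 116.98 | 100530.96 | 293994.08
triangular fin | 2200.00 | 98.33 | 26.67 | 216333.33 | 58666.67
Σ | 12713.27 |  |  | 636864.30 | 752660.75
x_c = 636864.30 / 12713.27 = 50.09 cm
y_c = 752660.75 / 12713.27 = 59.20 cm

x_c = 50.09 cm, y_c = 59.20 cm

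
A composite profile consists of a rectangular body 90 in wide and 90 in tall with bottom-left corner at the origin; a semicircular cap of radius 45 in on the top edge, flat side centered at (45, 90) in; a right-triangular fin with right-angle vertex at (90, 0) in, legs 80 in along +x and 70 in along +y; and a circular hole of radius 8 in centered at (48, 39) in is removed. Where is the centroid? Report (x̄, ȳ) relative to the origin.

Part | A | x̄ᵢ | ȳᵢ | A·x̄ᵢ | A·ȳᵢ
rectangular body | 8100.00 | 45.00 | 45.00 | 364500.00 | 364500.00
semicircular top | 3180.86 | 45.00 | 109.10 | 143138.82 | 347027.63
triangular fin | 2800.00 | 116.67 | 23.33 | 326666.67 | 65333.33
hole | -201.06 | 48.00 | 39.00 | -9650.97 | -7841.42
Σ | 13879.80 |  |  | 824654.51 | 769019.55
x̄ = 824654.51 / 13879.80 = 59.41 in
ȳ = 769019.55 / 13879.80 = 55.41 in

x̄ = 59.41 in, ȳ = 55.41 in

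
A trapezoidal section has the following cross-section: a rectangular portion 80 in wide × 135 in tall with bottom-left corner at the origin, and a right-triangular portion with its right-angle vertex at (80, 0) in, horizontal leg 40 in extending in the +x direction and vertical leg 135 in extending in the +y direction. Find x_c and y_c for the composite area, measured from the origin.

x_c = 50.67 in, y_c = 63.00 in

Part | A | x̄ᵢ | ȳᵢ | A·x̄ᵢ | A·ȳᵢ
rectangular portion | 10800.00 | 40.00 | 67.50 | 432000.00 | 729000.00
triangular portion | 2700.00 | 93.33 | 45.00 | 252000.00 | 121500.00
Σ | 13500.00 |  |  | 684000.00 | 850500.00
x_c = 684000.00 / 13500.00 = 50.67 in
y_c = 850500.00 / 13500.00 = 63.00 in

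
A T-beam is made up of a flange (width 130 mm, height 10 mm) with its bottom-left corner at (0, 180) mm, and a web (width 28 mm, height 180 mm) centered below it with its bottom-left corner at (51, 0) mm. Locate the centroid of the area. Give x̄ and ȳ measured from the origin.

x̄ = 65.00 mm, ȳ = 109.48 mm

web: A = 28 × 180 = 5040.00, centroid at (65.00, 90.00).
flange: A = 130 × 10 = 1300.00, centroid at (65.00, 185.00).
ΣA = 6340.00 mm²
ΣAx̄ = (5040.00)(65.00) + (1300.00)(65.00) = 412100.00 mm³
ΣAȳ = (5040.00)(90.00) + (1300.00)(185.00) = 694100.00 mm³
x̄ = 412100.00 / 6340.00 = 65.00 mm
ȳ = 694100.00 / 6340.00 = 109.48 mm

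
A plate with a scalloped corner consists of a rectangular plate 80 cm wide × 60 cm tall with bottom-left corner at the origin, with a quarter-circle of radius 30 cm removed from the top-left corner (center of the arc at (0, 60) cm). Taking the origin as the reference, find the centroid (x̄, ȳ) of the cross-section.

x̄ = 44.71 cm, ȳ = 27.02 cm

Part | A | x̄ᵢ | ȳᵢ | A·x̄ᵢ | A·ȳᵢ
plate | 4800.00 | 40.00 | 30.00 | 192000.00 | 144000.00
removed quarter-circle | -706.86 | 12.73 | 47.27 | -9000.00 | -33411.50
Σ | 4093.14 |  |  | 183000.00 | 110588.50
x̄ = 183000.00 / 4093.14 = 44.71 cm
ȳ = 110588.50 / 4093.14 = 27.02 cm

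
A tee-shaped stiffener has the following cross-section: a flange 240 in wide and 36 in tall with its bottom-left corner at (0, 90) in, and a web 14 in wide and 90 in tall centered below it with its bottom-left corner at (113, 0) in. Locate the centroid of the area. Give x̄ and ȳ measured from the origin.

web: A = 14 × 90 = 1260.00, centroid at (120.00, 45.00).
flange: A = 240 × 36 = 8640.00, centroid at (120.00, 108.00).
ΣA = 9900.00 in², ΣAx̄ = 1188000.00 in³, ΣAȳ = 989820.00 in³.
x̄ = 1188000.00/9900.00 = 120.00 in; ȳ = 989820.00/9900.00 = 99.98 in.

x̄ = 120.00 in, ȳ = 99.98 in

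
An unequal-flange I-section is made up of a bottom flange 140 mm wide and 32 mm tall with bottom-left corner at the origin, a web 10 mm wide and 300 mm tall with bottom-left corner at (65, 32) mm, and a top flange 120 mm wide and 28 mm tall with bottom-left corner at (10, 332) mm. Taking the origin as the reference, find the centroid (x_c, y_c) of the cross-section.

bottom flange: A = 140 × 32 = 4480.00, centroid at (70.00, 16.00).
web: A = 10 × 300 = 3000.00, centroid at (70.00, 182.00).
top flange: A = 120 × 28 = 3360.00, centroid at (70.00, 346.00).
ΣA = 10840.00 mm²
ΣAx_c = (4480.00)(70.00) + (3000.00)(70.00) + (3360.00)(70.00) = 758800.00 mm³
ΣAy_c = (4480.00)(16.00) + (3000.00)(182.00) + (3360.00)(346.00) = 1780240.00 mm³
x_c = 758800.00 / 10840.00 = 70.00 mm
y_c = 1780240.00 / 10840.00 = 164.23 mm

x_c = 70.00 mm, y_c = 164.23 mm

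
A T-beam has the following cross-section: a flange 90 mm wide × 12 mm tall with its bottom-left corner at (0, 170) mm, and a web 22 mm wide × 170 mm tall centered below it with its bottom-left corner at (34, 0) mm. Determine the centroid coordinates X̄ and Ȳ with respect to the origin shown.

web: A = 22 × 170 = 3740.00, centroid at (45.00, 85.00).
flange: A = 90 × 12 = 1080.00, centroid at (45.00, 176.00).
ΣA = 4820.00 mm²
ΣAX̄ = (3740.00)(45.00) + (1080.00)(45.00) = 216900.00 mm³
ΣAȲ = (3740.00)(85.00) + (1080.00)(176.00) = 507980.00 mm³
X̄ = 216900.00 / 4820.00 = 45.00 mm
Ȳ = 507980.00 / 4820.00 = 105.39 mm

X̄ = 45.00 mm, Ȳ = 105.39 mm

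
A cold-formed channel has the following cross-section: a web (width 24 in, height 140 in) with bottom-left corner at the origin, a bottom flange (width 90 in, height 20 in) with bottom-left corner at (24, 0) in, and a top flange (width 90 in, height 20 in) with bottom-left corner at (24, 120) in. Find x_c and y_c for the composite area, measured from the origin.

x_c = 41.48 in, y_c = 70.00 in

web: A = 24 × 140 = 3360.00, centroid at (12.00, 70.00).
bottom flange: A = 90 × 20 = 1800.00, centroid at (69.00, 10.00).
top flange: A = 90 × 20 = 1800.00, centroid at (69.00, 130.00).
ΣA = 6960.00 in², ΣAx_c = 288720.00 in³, ΣAy_c = 487200.00 in³.
x_c = 288720.00/6960.00 = 41.48 in; y_c = 487200.00/6960.00 = 70.00 in.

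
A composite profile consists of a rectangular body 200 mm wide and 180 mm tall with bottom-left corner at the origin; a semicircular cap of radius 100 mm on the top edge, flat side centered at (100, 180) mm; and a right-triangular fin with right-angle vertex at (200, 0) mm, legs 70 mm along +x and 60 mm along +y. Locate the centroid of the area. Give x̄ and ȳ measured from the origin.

Part | A | x̄ᵢ | ȳᵢ | A·x̄ᵢ | A·ȳᵢ
rectangular body | 36000.00 | 100.00 | 90.00 | 3600000.00 | 3240000.00
semicircular top | 15707.96 | 100.00 | 222.44 | 1570796.33 | 3494100.05
triangular fin | 2100.00 | 223.33 | 20.00 | 469000.00 | 42000.00
Σ | 53807.96 |  |  | 5639796.33 | 6776100.05
x̄ = 5639796.33 / 53807.96 = 104.81 mm
ȳ = 6776100.05 / 53807.96 = 125.93 mm

x̄ = 104.81 mm, ȳ = 125.93 mm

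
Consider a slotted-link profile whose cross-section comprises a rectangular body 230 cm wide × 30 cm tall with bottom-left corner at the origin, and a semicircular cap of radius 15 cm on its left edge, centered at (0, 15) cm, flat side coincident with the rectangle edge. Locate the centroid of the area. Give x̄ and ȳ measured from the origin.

rectangular body: A = 230 × 30 = 6900.00, centroid at (115.00, 15.00).
semicircular end: A = ½π·15² = 353.43, centroid at (-6.37, 15.00).
ΣA = 7253.43 cm²
ΣAx̄ = (6900.00)(115.00) + (353.43)(-6.37) = 791250.00 cm³
ΣAȳ = (6900.00)(15.00) + (353.43)(15.00) = 108801.44 cm³
x̄ = 791250.00 / 7253.43 = 109.09 cm
ȳ = 108801.44 / 7253.43 = 15.00 cm

x̄ = 109.09 cm, ȳ = 15.00 cm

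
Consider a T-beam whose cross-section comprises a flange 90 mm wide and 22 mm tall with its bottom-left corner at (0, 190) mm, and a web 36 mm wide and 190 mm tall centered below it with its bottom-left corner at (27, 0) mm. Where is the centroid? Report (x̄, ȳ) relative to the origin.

x̄ = 45.00 mm, ȳ = 118.80 mm

web: A = 36 × 190 = 6840.00, centroid at (45.00, 95.00).
flange: A = 90 × 22 = 1980.00, centroid at (45.00, 201.00).
ΣA = 8820.00 mm²
ΣAx̄ = (6840.00)(45.00) + (1980.00)(45.00) = 396900.00 mm³
ΣAȳ = (6840.00)(95.00) + (1980.00)(201.00) = 1047780.00 mm³
x̄ = 396900.00 / 8820.00 = 45.00 mm
ȳ = 1047780.00 / 8820.00 = 118.80 mm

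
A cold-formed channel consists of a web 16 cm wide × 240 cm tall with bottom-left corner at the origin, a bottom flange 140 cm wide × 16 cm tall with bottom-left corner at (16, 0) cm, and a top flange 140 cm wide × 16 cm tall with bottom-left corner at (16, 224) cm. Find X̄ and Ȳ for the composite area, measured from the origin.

web: A = 16 × 240 = 3840.00, centroid at (8.00, 120.00).
bottom flange: A = 140 × 16 = 2240.00, centroid at (86.00, 8.00).
top flange: A = 140 × 16 = 2240.00, centroid at (86.00, 232.00).
ΣA = 8320.00 cm²
ΣAX̄ = (3840.00)(8.00) + (2240.00)(86.00) + (2240.00)(86.00) = 416000.00 cm³
ΣAȲ = (3840.00)(120.00) + (2240.00)(8.00) + (2240.00)(232.00) = 998400.00 cm³
X̄ = 416000.00 / 8320.00 = 50.00 cm
Ȳ = 998400.00 / 8320.00 = 120.00 cm

X̄ = 50.00 cm, Ȳ = 120.00 cm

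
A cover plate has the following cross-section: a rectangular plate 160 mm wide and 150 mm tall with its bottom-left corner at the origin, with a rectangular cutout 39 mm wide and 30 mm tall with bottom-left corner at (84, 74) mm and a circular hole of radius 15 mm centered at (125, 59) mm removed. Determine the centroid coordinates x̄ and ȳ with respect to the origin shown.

plate: A = 160 × 150 = 24000.00, centroid at (80.00, 75.00).
hole 1: A = −(39 × 30) = -1170.00, centroid at (103.50, 89.00).
hole 2: A = −π·15² = -706.86, centroid at (125.00, 59.00).
ΣA = 22123.14 mm²
ΣAx̄ = (24000.00)(80.00) + (-1170.00)(103.50) + (-706.86)(125.00) = 1710547.71 mm³
ΣAȳ = (24000.00)(75.00) + (-1170.00)(89.00) + (-706.86)(59.00) = 1654165.36 mm³
x̄ = 1710547.71 / 22123.14 = 77.32 mm
ȳ = 1654165.36 / 22123.14 = 74.77 mm

x̄ = 77.32 mm, ȳ = 74.77 mm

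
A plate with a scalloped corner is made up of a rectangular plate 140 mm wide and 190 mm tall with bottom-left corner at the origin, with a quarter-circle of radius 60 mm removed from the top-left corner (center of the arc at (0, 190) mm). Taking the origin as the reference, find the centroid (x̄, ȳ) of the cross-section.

Part | A | x̄ᵢ | ȳᵢ | A·x̄ᵢ | A·ȳᵢ
plate | 26600.00 | 70.00 | 95.00 | 1862000.00 | 2527000.00
removed quarter-circle | -2827.43 | 25.46 | 164.54 | -72000.00 | -465212.34
Σ | 23772.57 |  |  | 1790000.00 | 2061787.66
x̄ = 1790000.00 / 23772.57 = 75.30 mm
ȳ = 2061787.66 / 23772.57 = 86.73 mm

x̄ = 75.30 mm, ȳ = 86.73 mm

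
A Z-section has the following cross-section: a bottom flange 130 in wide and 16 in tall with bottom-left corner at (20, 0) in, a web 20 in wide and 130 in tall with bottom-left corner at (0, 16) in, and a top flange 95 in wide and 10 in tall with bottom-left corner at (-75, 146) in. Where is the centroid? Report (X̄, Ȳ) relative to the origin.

Part | A | x̄ᵢ | ȳᵢ | A·x̄ᵢ | A·ȳᵢ
bottom flange | 2080.00 | 85.00 | 8.00 | 176800.00 | 16640.00
web | 2600.00 | 10.00 | 81.00 | 26000.00 | 210600.00
top flange | 950.00 | -27.50 | 151.00 | -26125.00 | 143450.00
Σ | 5630.00 |  |  | 176675.00 | 370690.00
X̄ = 176675.00 / 5630.00 = 31.38 in
Ȳ = 370690.00 / 5630.00 = 65.84 in

X̄ = 31.38 in, Ȳ = 65.84 in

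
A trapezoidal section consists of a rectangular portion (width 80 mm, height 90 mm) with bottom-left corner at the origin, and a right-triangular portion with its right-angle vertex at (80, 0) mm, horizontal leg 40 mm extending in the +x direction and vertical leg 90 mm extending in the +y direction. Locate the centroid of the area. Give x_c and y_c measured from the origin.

x_c = 50.67 mm, y_c = 42.00 mm

rectangular portion: A = 80 × 90 = 7200.00, centroid at (40.00, 45.00).
triangular portion: A = ½·40·90 = 1800.00, centroid at (93.33, 30.00).
ΣA = 9000.00 mm²
ΣAx_c = (7200.00)(40.00) + (1800.00)(93.33) = 456000.00 mm³
ΣAy_c = (7200.00)(45.00) + (1800.00)(30.00) = 378000.00 mm³
x_c = 456000.00 / 9000.00 = 50.67 mm
y_c = 378000.00 / 9000.00 = 42.00 mm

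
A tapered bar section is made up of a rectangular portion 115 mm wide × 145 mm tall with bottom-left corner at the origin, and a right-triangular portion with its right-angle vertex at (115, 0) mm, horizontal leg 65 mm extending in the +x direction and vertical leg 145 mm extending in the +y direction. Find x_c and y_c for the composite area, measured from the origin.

x_c = 74.94 mm, y_c = 67.18 mm

Part | A | x̄ᵢ | ȳᵢ | A·x̄ᵢ | A·ȳᵢ
rectangular portion | 16675.00 | 57.50 | 72.50 | 958812.50 | 1208937.50
triangular portion | 4712.50 | 136.67 | 48.33 | 644041.67 | 227770.83
Σ | 21387.50 |  |  | 1602854.17 | 1436708.33
x_c = 1602854.17 / 21387.50 = 74.94 mm
y_c = 1436708.33 / 21387.50 = 67.18 mm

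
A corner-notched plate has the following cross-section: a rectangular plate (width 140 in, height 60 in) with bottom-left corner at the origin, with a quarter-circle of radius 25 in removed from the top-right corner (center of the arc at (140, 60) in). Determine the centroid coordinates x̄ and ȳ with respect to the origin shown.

x̄ = 66.31 in, ȳ = 28.80 in

Part | A | x̄ᵢ | ȳᵢ | A·x̄ᵢ | A·ȳᵢ
plate | 8400.00 | 70.00 | 30.00 | 588000.00 | 252000.00
removed quarter-circle | -490.87 | 129.39 | 49.39 | -63514.01 | -24244.10
Σ | 7909.13 |  |  | 524485.99 | 227755.90
x̄ = 524485.99 / 7909.13 = 66.31 in
ȳ = 227755.90 / 7909.13 = 28.80 in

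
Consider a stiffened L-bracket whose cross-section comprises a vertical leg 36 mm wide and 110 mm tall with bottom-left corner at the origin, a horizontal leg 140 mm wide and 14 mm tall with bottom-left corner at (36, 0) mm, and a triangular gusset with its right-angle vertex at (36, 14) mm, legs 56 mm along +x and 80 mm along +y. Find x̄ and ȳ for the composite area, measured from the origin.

Part | A | x̄ᵢ | ȳᵢ | A·x̄ᵢ | A·ȳᵢ
vertical leg | 3960.00 | 18.00 | 55.00 | 71280.00 | 217800.00
horizontal leg | 1960.00 | 106.00 | 7.00 | 207760.00 | 13720.00
gusset | 2240.00 | 54.67 | 40.67 | 122453.33 | 91093.33
Σ | 8160.00 |  |  | 401493.33 | 322613.33
x̄ = 401493.33 / 8160.00 = 49.20 mm
ȳ = 322613.33 / 8160.00 = 39.54 mm

x̄ = 49.20 mm, ȳ = 39.54 mm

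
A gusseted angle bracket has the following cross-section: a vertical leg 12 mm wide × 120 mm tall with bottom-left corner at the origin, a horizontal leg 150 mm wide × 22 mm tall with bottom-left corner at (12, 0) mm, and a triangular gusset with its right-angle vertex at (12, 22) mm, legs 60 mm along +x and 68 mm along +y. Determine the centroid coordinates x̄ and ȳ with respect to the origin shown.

x̄ = 53.25 mm, ȳ = 31.54 mm

Part | A | x̄ᵢ | ȳᵢ | A·x̄ᵢ | A·ȳᵢ
vertical leg | 1440.00 | 6.00 | 60.00 | 8640.00 | 86400.00
horizontal leg | 3300.00 | 87.00 | 11.00 | 287100.00 | 36300.00
gusset | 2040.00 | 32.00 | 44.67 | 65280.00 | 91120.00
Σ | 6780.00 |  |  | 361020.00 | 213820.00
x̄ = 361020.00 / 6780.00 = 53.25 mm
ȳ = 213820.00 / 6780.00 = 31.54 mm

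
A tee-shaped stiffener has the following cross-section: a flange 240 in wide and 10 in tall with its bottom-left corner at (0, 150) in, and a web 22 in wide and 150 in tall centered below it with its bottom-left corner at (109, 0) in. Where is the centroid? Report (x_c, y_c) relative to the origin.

web: A = 22 × 150 = 3300.00, centroid at (120.00, 75.00).
flange: A = 240 × 10 = 2400.00, centroid at (120.00, 155.00).
ΣA = 5700.00 in²
ΣAx_c = (3300.00)(120.00) + (2400.00)(120.00) = 684000.00 in³
ΣAy_c = (3300.00)(75.00) + (2400.00)(155.00) = 619500.00 in³
x_c = 684000.00 / 5700.00 = 120.00 in
y_c = 619500.00 / 5700.00 = 108.68 in

x_c = 120.00 in, y_c = 108.68 in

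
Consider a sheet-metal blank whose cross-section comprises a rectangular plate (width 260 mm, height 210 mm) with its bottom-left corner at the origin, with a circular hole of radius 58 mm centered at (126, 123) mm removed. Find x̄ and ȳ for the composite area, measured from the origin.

plate: A = 260 × 210 = 54600.00, centroid at (130.00, 105.00).
hole: A = −π·58² = -10568.32, centroid at (126.00, 123.00).
ΣA = 44031.68 mm², ΣAx̄ = 5766391.97 mm³, ΣAȳ = 4433096.92 mm³.
x̄ = 5766391.97/44031.68 = 130.96 mm; ȳ = 4433096.92/44031.68 = 100.68 mm.

x̄ = 130.96 mm, ȳ = 100.68 mm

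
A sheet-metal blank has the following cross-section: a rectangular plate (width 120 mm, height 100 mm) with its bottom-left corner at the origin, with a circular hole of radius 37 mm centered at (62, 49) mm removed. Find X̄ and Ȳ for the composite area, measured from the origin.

X̄ = 58.88 mm, Ȳ = 50.56 mm

plate: A = 120 × 100 = 12000.00, centroid at (60.00, 50.00).
hole: A = −π·37² = -4300.84, centroid at (62.00, 49.00).
ΣA = 7699.16 mm², ΣAX̄ = 453347.90 mm³, ΣAȲ = 389258.82 mm³.
X̄ = 453347.90/7699.16 = 58.88 mm; Ȳ = 389258.82/7699.16 = 50.56 mm.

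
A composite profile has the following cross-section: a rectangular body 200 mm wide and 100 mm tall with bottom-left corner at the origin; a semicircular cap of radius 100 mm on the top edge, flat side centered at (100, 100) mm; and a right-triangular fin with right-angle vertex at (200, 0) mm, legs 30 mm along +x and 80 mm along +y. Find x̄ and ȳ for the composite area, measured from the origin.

Part | A | x̄ᵢ | ȳᵢ | A·x̄ᵢ | A·ȳᵢ
rectangular body | 20000.00 | 100.00 | 50.00 | 2000000.00 | 1000000.00
semicircular top | 15707.96 | 100.00 | 142.44 | 1570796.33 | 2237462.99
triangular fin | 1200.00 | 210.00 | 26.67 | 252000.00 | 32000.00
Σ | 36907.96 |  |  | 3822796.33 | 3269462.99
x̄ = 3822796.33 / 36907.96 = 103.58 mm
ȳ = 3269462.99 / 36907.96 = 88.58 mm

x̄ = 103.58 mm, ȳ = 88.58 mm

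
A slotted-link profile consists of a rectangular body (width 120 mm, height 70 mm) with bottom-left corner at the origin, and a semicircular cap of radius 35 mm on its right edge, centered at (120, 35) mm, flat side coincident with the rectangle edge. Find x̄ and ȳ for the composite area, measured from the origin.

x̄ = 73.95 mm, ȳ = 35.00 mm

rectangular body: A = 120 × 70 = 8400.00, centroid at (60.00, 35.00).
semicircular end: A = ½π·35² = 1924.23, centroid at (134.85, 35.00).
ΣA = 10324.23 mm²
ΣAx̄ = (8400.00)(60.00) + (1924.23)(134.85) = 763490.39 mm³
ΣAȳ = (8400.00)(35.00) + (1924.23)(35.00) = 361347.89 mm³
x̄ = 763490.39 / 10324.23 = 73.95 mm
ȳ = 361347.89 / 10324.23 = 35.00 mm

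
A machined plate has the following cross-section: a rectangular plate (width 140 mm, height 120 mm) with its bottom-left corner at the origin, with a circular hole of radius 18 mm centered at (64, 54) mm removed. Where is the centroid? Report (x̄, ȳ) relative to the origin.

plate: A = 140 × 120 = 16800.00, centroid at (70.00, 60.00).
hole: A = −π·18² = -1017.88, centroid at (64.00, 54.00).
ΣA = 15782.12 mm²
ΣAx̄ = (16800.00)(70.00) + (-1017.88)(64.00) = 1110855.93 mm³
ΣAȳ = (16800.00)(60.00) + (-1017.88)(54.00) = 953034.69 mm³
x̄ = 1110855.93 / 15782.12 = 70.39 mm
ȳ = 953034.69 / 15782.12 = 60.39 mm

x̄ = 70.39 mm, ȳ = 60.39 mm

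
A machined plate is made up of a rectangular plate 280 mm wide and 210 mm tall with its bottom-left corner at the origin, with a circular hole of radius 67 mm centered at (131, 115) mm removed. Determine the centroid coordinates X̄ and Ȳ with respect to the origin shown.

plate: A = 280 × 210 = 58800.00, centroid at (140.00, 105.00).
hole: A = −π·67² = -14102.61, centroid at (131.00, 115.00).
ΣA = 44697.39 mm², ΣAX̄ = 6384558.17 mm³, ΣAȲ = 4552199.92 mm³.
X̄ = 6384558.17/44697.39 = 142.84 mm; Ȳ = 4552199.92/44697.39 = 101.84 mm.

X̄ = 142.84 mm, Ȳ = 101.84 mm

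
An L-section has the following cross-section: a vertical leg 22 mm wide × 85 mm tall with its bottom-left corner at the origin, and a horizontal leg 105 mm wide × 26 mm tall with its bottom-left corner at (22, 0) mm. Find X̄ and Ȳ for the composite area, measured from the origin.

vertical leg: A = 22 × 85 = 1870.00, centroid at (11.00, 42.50).
horizontal leg: A = 105 × 26 = 2730.00, centroid at (74.50, 13.00).
ΣA = 4600.00 mm²
ΣAX̄ = (1870.00)(11.00) + (2730.00)(74.50) = 223955.00 mm³
ΣAȲ = (1870.00)(42.50) + (2730.00)(13.00) = 114965.00 mm³
X̄ = 223955.00 / 4600.00 = 48.69 mm
Ȳ = 114965.00 / 4600.00 = 24.99 mm

X̄ = 48.69 mm, Ȳ = 24.99 mm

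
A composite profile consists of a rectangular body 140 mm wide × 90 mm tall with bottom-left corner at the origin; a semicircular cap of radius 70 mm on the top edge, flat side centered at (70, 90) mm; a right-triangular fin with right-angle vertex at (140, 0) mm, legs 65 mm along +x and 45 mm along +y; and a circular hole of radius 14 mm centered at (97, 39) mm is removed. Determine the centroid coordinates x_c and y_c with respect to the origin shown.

Part | A | x̄ᵢ | ȳᵢ | A·x̄ᵢ | A·ȳᵢ
rectangular body | 12600.00 | 70.00 | 45.00 | 882000.00 | 567000.00
semicircular top | 7696.90 | 70.00 | 119.71 | 538783.14 | 921387.85
triangular fin | 1462.50 | 161.67 | 15.00 | 236437.50 | 21937.50
hole | -615.75 | 97.00 | 39.00 | -59727.96 | -24014.33
Σ | 21143.65 |  |  | 1597492.68 | 1486311.01
x_c = 1597492.68 / 21143.65 = 75.55 mm
y_c = 1486311.01 / 21143.65 = 70.30 mm

x_c = 75.55 mm, y_c = 70.30 mm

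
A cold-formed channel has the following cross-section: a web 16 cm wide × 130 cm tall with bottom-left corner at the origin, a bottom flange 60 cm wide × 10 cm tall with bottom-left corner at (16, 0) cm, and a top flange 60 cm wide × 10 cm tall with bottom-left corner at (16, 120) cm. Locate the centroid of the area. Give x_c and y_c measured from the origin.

x_c = 21.90 cm, y_c = 65.00 cm

Part | A | x̄ᵢ | ȳᵢ | A·x̄ᵢ | A·ȳᵢ
web | 2080.00 | 8.00 | 65.00 | 16640.00 | 135200.00
bottom flange | 600.00 | 46.00 | 5.00 | 27600.00 | 3000.00
top flange | 600.00 | 46.00 | 125.00 | 27600.00 | 75000.00
Σ | 3280.00 |  |  | 71840.00 | 213200.00
x_c = 71840.00 / 3280.00 = 21.90 cm
y_c = 213200.00 / 3280.00 = 65.00 cm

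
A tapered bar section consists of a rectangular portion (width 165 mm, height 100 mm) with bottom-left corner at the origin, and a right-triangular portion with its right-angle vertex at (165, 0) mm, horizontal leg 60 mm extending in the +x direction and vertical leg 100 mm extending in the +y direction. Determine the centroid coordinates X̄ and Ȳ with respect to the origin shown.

rectangular portion: A = 165 × 100 = 16500.00, centroid at (82.50, 50.00).
triangular portion: A = ½·60·100 = 3000.00, centroid at (185.00, 33.33).
ΣA = 19500.00 mm², ΣAX̄ = 1916250.00 mm³, ΣAȲ = 925000.00 mm³.
X̄ = 1916250.00/19500.00 = 98.27 mm; Ȳ = 925000.00/19500.00 = 47.44 mm.

X̄ = 98.27 mm, Ȳ = 47.44 mm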